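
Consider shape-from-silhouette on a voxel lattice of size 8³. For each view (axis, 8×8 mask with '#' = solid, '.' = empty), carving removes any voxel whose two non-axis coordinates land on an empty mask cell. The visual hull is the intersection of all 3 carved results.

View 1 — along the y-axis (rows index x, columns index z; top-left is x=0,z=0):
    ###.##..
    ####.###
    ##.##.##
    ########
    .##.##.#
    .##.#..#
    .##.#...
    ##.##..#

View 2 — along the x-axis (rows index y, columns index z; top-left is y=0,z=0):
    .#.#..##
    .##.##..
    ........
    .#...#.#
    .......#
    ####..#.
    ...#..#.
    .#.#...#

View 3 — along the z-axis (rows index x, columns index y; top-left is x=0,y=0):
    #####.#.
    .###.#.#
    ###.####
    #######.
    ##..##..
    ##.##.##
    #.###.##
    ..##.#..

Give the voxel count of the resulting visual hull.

remaining voxels: 83

before carving: 512 voxels (8×8×8)
after view 1 [y-axis, 43 of 64 cells solid] → remaining = 344
after view 2 [x-axis, 22 of 64 cells solid] → remaining = 121
after view 3 [z-axis, 44 of 64 cells solid] → remaining = 83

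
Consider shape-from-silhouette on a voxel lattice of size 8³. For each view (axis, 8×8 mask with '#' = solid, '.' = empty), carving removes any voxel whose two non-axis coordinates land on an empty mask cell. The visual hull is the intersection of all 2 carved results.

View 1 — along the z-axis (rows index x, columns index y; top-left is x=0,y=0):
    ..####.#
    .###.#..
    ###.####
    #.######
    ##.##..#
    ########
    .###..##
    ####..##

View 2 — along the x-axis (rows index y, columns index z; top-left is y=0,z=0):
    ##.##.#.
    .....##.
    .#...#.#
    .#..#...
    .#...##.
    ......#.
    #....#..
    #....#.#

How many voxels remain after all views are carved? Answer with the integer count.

123 voxels

start: 8×8×8 = 512 voxels
  1. axis=2 (XY plane), |mask|=47  ⇒  voxels=376
  2. axis=0 (YZ plane), |mask|=21  ⇒  voxels=123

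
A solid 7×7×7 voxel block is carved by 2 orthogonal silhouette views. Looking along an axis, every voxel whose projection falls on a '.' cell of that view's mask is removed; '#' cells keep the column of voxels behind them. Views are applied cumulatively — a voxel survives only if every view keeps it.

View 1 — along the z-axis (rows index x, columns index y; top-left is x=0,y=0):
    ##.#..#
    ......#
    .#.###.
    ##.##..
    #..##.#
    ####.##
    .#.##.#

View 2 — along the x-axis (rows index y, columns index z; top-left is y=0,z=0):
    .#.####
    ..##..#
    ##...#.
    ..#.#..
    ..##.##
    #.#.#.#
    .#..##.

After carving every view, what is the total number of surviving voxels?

|visual hull| = 89

full grid |V| = 343
carve view 1 (along z, XY-mask fill 27/49): 189 voxels remain
carve view 2 (along x, YZ-mask fill 24/49): 89 voxels remain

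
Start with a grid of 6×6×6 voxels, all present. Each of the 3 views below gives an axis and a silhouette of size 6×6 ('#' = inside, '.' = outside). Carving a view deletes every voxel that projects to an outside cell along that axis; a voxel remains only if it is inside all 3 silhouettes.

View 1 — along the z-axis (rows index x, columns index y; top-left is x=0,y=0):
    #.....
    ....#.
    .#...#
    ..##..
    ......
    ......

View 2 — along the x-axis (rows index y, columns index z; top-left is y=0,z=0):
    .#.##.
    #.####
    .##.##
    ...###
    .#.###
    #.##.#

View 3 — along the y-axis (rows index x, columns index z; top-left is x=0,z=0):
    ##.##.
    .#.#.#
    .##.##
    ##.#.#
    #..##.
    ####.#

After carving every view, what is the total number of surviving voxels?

initial block: 6^3 = 216
V1 z: intersect with XY mask (6 set) -- 36 left
V2 x: intersect with YZ mask (23 set) -- 23 left
V3 y: intersect with XZ mask (23 set) -- 15 left

remaining voxels: 15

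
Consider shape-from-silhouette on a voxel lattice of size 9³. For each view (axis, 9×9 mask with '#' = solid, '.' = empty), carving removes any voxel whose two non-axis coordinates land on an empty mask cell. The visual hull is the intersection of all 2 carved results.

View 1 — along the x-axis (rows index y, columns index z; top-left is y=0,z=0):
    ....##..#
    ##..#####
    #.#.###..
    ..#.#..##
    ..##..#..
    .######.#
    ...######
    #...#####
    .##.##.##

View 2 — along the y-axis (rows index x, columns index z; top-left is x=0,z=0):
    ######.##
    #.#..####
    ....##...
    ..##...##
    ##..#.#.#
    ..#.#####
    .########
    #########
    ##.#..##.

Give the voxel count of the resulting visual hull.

remaining voxels: 285

initial block: 9^3 = 729
step 1: project along x, AND mask (47/81) → |grid| = 423
step 2: project along y, AND mask (53/81) → |grid| = 285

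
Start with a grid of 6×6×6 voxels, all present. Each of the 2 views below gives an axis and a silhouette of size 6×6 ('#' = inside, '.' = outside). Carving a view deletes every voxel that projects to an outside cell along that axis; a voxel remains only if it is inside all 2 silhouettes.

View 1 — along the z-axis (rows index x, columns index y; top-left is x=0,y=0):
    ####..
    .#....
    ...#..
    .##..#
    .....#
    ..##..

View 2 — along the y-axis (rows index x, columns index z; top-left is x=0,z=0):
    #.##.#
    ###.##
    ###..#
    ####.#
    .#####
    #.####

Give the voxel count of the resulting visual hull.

start: 6×6×6 = 216 voxels
  1. axis=2 (XY plane), |mask|=12  ⇒  voxels=72
  2. axis=1 (XZ plane), |mask|=28  ⇒  voxels=55

remaining voxels: 55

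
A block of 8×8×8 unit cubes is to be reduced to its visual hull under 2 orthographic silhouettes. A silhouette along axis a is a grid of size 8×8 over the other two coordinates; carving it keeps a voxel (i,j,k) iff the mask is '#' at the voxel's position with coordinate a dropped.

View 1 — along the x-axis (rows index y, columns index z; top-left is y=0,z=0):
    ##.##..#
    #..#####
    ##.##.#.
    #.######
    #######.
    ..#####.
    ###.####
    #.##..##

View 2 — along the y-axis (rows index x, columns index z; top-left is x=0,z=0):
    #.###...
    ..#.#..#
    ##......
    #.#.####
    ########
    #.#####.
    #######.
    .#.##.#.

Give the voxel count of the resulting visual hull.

full grid |V| = 512
step 1: project along x, AND mask (47/64) → |grid| = 376
step 2: project along y, AND mask (40/64) → |grid| = 242

|visual hull| = 242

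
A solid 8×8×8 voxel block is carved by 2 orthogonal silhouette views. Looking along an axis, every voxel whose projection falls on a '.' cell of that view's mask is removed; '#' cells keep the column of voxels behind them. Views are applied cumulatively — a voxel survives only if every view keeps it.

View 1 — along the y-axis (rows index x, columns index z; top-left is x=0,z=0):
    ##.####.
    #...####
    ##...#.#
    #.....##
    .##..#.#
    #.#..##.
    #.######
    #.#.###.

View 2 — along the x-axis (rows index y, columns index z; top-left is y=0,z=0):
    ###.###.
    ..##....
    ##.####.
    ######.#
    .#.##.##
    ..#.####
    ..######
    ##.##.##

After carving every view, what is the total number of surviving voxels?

remaining voxels: 199

full grid |V| = 512
after view 1 [y-axis, 38 of 64 cells solid] → remaining = 304
after view 2 [x-axis, 43 of 64 cells solid] → remaining = 199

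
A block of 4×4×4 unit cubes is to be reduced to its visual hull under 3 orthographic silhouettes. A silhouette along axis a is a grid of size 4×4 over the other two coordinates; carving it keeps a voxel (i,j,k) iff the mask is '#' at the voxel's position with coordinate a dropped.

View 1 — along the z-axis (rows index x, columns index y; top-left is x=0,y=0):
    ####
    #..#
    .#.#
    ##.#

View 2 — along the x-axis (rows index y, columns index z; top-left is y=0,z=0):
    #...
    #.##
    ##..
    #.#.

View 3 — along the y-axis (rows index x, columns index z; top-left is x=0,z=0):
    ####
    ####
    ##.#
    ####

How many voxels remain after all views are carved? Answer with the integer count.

remaining voxels: 20

full grid |V| = 64
V1 z: intersect with XY mask (11 set) -- 44 left
V2 x: intersect with YZ mask (8 set) -- 22 left
V3 y: intersect with XZ mask (15 set) -- 20 left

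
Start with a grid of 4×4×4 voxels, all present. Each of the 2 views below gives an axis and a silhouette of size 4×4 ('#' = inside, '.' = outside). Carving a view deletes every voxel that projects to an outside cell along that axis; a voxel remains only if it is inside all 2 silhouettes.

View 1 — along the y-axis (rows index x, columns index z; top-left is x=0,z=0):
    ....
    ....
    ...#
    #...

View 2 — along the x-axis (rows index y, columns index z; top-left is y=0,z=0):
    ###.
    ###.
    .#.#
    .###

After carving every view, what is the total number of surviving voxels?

4 voxels

initial block: 4^3 = 64
after view 1 [y-axis, 2 of 16 cells solid] → remaining = 8
after view 2 [x-axis, 11 of 16 cells solid] → remaining = 4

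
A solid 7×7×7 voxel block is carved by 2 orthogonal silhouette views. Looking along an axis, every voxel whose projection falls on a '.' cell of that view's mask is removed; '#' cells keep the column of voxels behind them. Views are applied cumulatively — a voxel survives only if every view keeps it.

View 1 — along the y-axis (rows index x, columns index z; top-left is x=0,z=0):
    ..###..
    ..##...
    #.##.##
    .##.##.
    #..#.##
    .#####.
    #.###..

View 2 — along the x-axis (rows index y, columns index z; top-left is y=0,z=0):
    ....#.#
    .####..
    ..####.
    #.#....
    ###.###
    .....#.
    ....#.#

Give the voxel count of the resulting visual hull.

84 voxels

full grid |V| = 343
carve view 1 (along y, XZ-mask fill 27/49): 189 voxels remain
carve view 2 (along x, YZ-mask fill 21/49): 84 voxels remain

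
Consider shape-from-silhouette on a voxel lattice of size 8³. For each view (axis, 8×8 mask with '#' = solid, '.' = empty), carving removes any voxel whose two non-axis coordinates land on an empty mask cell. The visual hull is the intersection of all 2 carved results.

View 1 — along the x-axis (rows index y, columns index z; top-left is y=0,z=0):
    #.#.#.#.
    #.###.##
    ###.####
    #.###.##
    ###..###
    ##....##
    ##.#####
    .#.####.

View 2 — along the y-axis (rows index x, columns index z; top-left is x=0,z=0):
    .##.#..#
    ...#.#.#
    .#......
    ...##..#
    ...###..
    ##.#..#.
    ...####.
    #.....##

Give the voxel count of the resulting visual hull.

|visual hull| = 138

initial block: 8^3 = 512
V1 x: intersect with YZ mask (45 set) -- 360 left
V2 y: intersect with XZ mask (25 set) -- 138 left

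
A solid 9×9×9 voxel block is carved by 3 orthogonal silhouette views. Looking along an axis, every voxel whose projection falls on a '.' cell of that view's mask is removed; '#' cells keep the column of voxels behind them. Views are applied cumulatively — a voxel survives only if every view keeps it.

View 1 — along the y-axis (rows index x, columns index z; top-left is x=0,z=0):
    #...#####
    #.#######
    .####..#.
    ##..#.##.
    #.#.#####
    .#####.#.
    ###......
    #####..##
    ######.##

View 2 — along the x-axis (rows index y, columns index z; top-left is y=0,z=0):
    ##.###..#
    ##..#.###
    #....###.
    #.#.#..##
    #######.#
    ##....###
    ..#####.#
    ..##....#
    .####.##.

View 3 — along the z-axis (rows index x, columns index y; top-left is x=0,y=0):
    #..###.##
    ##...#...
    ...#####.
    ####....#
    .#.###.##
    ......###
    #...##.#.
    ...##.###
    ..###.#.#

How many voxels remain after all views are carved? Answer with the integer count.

initial block: 9^3 = 729
  1. axis=1 (XZ plane), |mask|=55  ⇒  voxels=495
  2. axis=0 (YZ plane), |mask|=49  ⇒  voxels=299
  3. axis=2 (XY plane), |mask|=42  ⇒  voxels=160

160 voxels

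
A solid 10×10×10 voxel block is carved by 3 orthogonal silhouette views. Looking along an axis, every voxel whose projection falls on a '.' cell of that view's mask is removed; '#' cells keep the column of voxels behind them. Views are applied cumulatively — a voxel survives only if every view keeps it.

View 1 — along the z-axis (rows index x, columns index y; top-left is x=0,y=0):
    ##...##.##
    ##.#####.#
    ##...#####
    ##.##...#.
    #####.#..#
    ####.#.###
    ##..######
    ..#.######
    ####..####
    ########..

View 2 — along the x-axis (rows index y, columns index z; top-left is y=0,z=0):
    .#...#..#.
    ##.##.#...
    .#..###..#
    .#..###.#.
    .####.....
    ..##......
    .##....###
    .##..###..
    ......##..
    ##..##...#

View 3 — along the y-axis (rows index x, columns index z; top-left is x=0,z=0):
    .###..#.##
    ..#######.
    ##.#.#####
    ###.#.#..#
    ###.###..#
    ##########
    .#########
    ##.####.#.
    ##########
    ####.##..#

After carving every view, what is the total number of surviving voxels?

|visual hull| = 236

full grid |V| = 1000
[1] z-view keeps 72 columns → grid now 720
[2] x-view keeps 41 columns → grid now 294
[3] y-view keeps 77 columns → grid now 236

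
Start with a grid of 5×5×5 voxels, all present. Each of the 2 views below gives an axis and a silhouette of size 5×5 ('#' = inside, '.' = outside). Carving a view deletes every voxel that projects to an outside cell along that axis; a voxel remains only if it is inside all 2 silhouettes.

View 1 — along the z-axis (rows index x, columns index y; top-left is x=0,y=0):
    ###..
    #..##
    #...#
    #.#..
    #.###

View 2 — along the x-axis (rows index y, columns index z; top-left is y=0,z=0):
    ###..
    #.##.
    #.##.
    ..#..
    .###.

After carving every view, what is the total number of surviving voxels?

start: 5×5×5 = 125 voxels
after view 1 [z-axis, 14 of 25 cells solid] → remaining = 70
after view 2 [x-axis, 13 of 25 cells solid] → remaining = 38

38 voxels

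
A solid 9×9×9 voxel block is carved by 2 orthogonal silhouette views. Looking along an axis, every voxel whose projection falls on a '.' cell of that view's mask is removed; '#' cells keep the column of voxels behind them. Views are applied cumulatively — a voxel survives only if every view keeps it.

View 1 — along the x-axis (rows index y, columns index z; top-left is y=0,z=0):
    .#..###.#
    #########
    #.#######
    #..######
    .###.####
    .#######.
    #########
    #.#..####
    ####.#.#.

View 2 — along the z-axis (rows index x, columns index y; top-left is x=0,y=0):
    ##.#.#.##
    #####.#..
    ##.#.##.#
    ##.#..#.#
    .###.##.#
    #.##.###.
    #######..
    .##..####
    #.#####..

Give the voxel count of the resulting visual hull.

392 voxels

before carving: 729 voxels (9×9×9)
step 1: project along x, AND mask (64/81) → |grid| = 576
step 2: project along z, AND mask (54/81) → |grid| = 392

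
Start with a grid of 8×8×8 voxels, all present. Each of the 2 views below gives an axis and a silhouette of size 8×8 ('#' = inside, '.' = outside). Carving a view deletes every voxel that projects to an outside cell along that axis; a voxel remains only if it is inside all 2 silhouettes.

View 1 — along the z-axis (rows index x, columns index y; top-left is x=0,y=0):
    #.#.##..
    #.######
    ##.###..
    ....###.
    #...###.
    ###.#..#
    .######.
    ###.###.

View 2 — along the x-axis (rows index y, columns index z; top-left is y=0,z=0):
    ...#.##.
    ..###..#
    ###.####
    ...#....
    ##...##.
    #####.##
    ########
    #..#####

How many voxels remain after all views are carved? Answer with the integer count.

voxel count = 205

full grid |V| = 512
carve view 1 (along z, XY-mask fill 40/64): 320 voxels remain
carve view 2 (along x, YZ-mask fill 40/64): 205 voxels remain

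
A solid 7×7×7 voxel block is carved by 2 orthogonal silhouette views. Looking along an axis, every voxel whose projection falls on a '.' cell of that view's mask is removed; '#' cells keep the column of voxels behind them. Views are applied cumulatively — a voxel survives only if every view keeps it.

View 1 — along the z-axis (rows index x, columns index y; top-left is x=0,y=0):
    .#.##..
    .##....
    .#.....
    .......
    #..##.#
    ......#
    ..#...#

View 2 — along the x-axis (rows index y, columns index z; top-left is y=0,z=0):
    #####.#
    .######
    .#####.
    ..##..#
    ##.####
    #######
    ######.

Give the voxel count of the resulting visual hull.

full grid |V| = 343
carve view 1 (along z, XY-mask fill 13/49): 91 voxels remain
carve view 2 (along x, YZ-mask fill 39/49): 70 voxels remain

voxel count = 70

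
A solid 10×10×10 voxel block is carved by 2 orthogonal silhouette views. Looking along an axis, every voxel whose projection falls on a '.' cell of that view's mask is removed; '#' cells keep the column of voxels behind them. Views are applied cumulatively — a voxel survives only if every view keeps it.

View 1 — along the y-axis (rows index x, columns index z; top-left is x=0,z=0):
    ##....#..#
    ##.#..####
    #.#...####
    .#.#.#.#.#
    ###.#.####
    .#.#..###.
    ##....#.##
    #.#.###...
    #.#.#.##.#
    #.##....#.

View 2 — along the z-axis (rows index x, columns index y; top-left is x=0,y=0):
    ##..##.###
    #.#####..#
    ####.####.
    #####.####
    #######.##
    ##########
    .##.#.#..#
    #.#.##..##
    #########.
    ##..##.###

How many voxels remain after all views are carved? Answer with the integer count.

initial block: 10^3 = 1000
after view 1 [y-axis, 55 of 100 cells solid] → remaining = 550
after view 2 [z-axis, 77 of 100 cells solid] → remaining = 429

429 voxels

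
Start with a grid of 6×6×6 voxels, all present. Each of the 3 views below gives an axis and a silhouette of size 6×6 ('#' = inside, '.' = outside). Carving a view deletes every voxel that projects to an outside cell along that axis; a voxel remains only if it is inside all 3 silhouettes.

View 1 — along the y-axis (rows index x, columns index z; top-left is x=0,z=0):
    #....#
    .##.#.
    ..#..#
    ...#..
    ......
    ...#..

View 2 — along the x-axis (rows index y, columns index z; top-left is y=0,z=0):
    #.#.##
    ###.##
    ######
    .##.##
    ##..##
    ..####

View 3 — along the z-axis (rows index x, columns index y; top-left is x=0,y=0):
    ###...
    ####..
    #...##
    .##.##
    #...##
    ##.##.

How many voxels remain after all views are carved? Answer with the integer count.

remaining voxels: 24

initial block: 6^3 = 216
carve view 1 (along y, XZ-mask fill 9/36): 54 voxels remain
carve view 2 (along x, YZ-mask fill 27/36): 40 voxels remain
carve view 3 (along z, XY-mask fill 21/36): 24 voxels remain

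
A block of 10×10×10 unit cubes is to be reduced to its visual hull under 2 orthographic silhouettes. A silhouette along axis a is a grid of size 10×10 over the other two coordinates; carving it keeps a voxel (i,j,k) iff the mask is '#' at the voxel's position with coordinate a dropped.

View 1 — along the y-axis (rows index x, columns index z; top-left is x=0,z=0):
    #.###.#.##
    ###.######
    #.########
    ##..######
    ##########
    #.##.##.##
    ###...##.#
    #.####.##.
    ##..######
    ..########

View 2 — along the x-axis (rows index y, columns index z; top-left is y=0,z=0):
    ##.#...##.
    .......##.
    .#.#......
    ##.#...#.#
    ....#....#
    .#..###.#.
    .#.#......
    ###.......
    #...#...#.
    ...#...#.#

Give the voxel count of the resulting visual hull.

before carving: 1000 voxels (10×10×10)
step 1: project along y, AND mask (79/100) → |grid| = 790
step 2: project along x, AND mask (32/100) → |grid| = 240

240 voxels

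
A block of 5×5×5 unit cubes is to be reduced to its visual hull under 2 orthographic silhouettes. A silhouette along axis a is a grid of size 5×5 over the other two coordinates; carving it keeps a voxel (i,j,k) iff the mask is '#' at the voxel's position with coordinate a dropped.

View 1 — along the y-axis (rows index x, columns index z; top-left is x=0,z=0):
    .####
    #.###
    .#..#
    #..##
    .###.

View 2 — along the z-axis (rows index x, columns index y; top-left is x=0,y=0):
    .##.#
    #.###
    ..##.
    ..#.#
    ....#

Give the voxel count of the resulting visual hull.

|visual hull| = 41

before carving: 125 voxels (5×5×5)
step 1: project along y, AND mask (16/25) → |grid| = 80
step 2: project along z, AND mask (12/25) → |grid| = 41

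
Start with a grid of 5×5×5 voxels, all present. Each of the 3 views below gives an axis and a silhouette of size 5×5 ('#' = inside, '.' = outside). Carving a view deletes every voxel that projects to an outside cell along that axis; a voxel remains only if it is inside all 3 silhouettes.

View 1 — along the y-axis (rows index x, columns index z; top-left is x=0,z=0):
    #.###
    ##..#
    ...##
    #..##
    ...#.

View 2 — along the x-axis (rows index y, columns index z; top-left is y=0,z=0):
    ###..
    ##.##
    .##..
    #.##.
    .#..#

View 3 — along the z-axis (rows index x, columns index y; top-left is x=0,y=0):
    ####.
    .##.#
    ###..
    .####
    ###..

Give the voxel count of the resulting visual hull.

full grid |V| = 125
[1] y-view keeps 13 columns → grid now 65
[2] x-view keeps 14 columns → grid now 32
[3] z-view keeps 17 columns → grid now 24

|visual hull| = 24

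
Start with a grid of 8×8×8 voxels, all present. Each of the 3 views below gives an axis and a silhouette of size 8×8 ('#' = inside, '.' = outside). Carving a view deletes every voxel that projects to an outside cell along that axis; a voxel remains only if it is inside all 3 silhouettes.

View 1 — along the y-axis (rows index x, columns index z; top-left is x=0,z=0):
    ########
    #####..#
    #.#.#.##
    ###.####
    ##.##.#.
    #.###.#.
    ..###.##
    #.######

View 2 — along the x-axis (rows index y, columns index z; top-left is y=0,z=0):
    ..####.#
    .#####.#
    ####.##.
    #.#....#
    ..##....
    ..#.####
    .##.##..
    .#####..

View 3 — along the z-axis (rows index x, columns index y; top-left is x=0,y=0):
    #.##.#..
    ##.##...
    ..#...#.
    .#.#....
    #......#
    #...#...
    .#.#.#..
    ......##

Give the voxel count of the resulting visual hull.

73 voxels

before carving: 512 voxels (8×8×8)
[1] y-view keeps 48 columns → grid now 384
[2] x-view keeps 36 columns → grid now 212
[3] z-view keeps 21 columns → grid now 73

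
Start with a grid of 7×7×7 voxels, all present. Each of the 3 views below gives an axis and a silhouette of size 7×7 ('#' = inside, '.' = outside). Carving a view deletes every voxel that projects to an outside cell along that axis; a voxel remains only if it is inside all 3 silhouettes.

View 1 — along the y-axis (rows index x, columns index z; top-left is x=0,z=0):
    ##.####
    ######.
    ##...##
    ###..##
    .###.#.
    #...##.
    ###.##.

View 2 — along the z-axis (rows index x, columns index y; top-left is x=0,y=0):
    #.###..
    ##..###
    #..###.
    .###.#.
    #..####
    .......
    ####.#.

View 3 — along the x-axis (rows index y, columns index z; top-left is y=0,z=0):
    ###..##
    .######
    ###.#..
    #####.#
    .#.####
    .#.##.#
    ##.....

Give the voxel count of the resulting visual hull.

remaining voxels: 90

full grid |V| = 343
step 1: project along y, AND mask (33/49) → |grid| = 231
step 2: project along z, AND mask (27/49) → |grid| = 135
step 3: project along x, AND mask (32/49) → |grid| = 90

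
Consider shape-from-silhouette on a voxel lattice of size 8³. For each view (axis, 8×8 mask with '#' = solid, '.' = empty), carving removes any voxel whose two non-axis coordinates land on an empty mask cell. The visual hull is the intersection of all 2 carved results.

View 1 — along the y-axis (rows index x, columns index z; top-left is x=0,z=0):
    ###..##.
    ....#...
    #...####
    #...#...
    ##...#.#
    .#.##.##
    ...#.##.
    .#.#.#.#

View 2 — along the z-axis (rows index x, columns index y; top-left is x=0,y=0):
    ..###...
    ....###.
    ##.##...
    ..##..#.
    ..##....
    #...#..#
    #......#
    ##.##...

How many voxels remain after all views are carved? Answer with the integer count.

start: 8×8×8 = 512 voxels
step 1: project along y, AND mask (29/64) → |grid| = 232
step 2: project along z, AND mask (24/64) → |grid| = 89

remaining voxels: 89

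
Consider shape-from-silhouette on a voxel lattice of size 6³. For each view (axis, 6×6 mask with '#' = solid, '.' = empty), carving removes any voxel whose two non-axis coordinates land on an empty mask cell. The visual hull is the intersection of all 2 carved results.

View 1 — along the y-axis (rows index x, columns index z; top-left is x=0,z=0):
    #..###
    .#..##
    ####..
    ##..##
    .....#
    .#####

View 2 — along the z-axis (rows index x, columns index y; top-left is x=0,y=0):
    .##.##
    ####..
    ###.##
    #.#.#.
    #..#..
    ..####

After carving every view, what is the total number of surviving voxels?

82 voxels

initial block: 6^3 = 216
step 1: project along y, AND mask (21/36) → |grid| = 126
step 2: project along z, AND mask (22/36) → |grid| = 82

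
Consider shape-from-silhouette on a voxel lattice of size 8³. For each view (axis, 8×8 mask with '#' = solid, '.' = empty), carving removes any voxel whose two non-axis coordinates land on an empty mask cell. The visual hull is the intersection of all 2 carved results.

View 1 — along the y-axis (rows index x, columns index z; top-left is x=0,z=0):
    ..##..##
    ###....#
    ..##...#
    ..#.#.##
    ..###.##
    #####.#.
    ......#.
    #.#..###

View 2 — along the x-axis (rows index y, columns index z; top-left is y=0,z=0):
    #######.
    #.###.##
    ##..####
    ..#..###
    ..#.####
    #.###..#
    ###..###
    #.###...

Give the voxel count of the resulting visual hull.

remaining voxels: 184

start: 8×8×8 = 512 voxels
V1 y: intersect with XZ mask (32 set) -- 256 left
V2 x: intersect with YZ mask (43 set) -- 184 left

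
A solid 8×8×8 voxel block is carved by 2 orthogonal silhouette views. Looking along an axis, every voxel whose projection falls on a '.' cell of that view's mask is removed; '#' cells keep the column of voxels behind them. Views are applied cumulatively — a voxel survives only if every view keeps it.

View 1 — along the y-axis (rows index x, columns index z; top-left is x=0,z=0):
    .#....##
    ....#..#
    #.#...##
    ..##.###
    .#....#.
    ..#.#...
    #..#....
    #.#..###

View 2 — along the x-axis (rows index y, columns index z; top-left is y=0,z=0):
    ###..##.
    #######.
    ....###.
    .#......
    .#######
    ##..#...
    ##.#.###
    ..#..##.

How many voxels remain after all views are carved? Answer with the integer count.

full grid |V| = 512
after view 1 [y-axis, 25 of 64 cells solid] → remaining = 200
after view 2 [x-axis, 35 of 64 cells solid] → remaining = 106

106 voxels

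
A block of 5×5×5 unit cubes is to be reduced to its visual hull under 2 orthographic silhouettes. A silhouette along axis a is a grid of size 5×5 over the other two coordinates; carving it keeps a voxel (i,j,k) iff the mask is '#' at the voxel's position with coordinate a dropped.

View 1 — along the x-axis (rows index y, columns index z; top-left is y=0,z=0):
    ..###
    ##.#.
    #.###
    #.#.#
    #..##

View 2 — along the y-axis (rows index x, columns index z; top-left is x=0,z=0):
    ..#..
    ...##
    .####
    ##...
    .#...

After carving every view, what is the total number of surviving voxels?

initial block: 5^3 = 125
carve view 1 (along x, YZ-mask fill 16/25): 80 voxels remain
carve view 2 (along y, XZ-mask fill 10/25): 29 voxels remain

29 voxels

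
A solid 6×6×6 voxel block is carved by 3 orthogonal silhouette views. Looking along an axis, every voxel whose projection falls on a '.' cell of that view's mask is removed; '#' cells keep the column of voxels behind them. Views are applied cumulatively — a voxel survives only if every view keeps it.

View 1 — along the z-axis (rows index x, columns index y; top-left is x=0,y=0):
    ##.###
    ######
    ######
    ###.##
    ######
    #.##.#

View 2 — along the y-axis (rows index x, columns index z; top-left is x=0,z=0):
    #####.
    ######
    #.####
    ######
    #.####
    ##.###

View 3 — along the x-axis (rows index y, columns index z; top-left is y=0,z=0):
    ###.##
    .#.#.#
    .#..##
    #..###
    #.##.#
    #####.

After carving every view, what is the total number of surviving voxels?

remaining voxels: 116

start: 6×6×6 = 216 voxels
[1] z-view keeps 32 columns → grid now 192
[2] y-view keeps 32 columns → grid now 171
[3] x-view keeps 24 columns → grid now 116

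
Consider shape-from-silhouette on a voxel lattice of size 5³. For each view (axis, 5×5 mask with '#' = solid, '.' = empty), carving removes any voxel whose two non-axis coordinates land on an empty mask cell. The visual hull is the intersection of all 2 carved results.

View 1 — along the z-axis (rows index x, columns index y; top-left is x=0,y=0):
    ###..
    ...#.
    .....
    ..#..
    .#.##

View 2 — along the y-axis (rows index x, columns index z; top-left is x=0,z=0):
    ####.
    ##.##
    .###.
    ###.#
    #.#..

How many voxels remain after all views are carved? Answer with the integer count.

initial block: 5^3 = 125
V1 z: intersect with XY mask (8 set) -- 40 left
V2 y: intersect with XZ mask (17 set) -- 26 left

26 voxels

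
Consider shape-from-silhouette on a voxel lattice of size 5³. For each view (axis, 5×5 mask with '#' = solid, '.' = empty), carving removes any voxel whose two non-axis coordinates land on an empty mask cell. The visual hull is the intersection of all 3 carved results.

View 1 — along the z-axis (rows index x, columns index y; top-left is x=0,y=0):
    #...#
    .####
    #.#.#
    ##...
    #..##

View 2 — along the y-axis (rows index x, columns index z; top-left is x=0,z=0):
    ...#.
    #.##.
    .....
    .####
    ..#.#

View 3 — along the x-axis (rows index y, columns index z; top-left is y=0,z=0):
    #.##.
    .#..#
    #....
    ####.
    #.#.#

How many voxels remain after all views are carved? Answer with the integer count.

full grid |V| = 125
after view 1 [z-axis, 14 of 25 cells solid] → remaining = 70
after view 2 [y-axis, 10 of 25 cells solid] → remaining = 28
after view 3 [x-axis, 13 of 25 cells solid] → remaining = 15

15 voxels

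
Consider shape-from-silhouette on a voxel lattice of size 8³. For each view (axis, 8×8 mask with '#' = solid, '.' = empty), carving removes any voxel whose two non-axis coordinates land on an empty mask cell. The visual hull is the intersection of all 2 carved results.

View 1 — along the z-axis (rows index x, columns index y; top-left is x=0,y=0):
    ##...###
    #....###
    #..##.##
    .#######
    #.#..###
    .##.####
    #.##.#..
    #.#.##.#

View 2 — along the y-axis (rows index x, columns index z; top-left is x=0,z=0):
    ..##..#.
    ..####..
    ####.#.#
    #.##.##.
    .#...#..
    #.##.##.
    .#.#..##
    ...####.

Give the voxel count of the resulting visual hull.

remaining voxels: 172

initial block: 8^3 = 512
after view 1 [z-axis, 41 of 64 cells solid] → remaining = 328
after view 2 [y-axis, 33 of 64 cells solid] → remaining = 172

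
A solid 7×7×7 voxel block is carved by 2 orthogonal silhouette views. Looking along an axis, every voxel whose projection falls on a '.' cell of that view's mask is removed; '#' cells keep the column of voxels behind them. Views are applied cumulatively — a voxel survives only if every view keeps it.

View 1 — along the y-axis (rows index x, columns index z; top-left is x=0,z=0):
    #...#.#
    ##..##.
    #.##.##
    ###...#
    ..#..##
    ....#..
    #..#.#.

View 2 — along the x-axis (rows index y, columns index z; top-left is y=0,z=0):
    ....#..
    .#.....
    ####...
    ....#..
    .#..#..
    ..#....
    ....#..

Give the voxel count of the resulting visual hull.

full grid |V| = 343
[1] y-view keeps 23 columns → grid now 161
[2] x-view keeps 11 columns → grid now 31

remaining voxels: 31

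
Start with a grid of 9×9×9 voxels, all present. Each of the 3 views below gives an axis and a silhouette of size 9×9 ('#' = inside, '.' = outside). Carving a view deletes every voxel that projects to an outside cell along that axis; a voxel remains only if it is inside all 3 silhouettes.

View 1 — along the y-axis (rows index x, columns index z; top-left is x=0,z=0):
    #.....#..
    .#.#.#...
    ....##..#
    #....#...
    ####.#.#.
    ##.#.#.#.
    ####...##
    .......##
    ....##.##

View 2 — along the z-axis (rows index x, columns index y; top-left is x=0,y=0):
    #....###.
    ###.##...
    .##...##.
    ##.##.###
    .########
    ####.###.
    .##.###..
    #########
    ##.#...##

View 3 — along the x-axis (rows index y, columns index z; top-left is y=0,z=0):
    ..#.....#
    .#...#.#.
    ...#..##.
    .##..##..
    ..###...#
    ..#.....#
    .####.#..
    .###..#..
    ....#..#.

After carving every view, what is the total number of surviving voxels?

|visual hull| = 63

full grid |V| = 729
step 1: project along y, AND mask (33/81) → |grid| = 297
step 2: project along z, AND mask (54/81) → |grid| = 200
step 3: project along x, AND mask (29/81) → |grid| = 63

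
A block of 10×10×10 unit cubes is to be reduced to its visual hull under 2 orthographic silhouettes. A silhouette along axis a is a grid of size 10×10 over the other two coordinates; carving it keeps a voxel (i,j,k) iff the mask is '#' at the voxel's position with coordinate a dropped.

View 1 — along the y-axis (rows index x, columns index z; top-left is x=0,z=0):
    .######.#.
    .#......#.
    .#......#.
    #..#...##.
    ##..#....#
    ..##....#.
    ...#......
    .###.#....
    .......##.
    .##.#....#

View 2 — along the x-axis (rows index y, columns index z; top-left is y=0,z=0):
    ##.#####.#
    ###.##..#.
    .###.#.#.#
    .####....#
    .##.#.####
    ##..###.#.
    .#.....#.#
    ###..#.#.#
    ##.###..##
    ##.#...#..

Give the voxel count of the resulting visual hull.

remaining voxels: 200

full grid |V| = 1000
V1 y: intersect with XZ mask (33 set) -- 330 left
V2 x: intersect with YZ mask (58 set) -- 200 left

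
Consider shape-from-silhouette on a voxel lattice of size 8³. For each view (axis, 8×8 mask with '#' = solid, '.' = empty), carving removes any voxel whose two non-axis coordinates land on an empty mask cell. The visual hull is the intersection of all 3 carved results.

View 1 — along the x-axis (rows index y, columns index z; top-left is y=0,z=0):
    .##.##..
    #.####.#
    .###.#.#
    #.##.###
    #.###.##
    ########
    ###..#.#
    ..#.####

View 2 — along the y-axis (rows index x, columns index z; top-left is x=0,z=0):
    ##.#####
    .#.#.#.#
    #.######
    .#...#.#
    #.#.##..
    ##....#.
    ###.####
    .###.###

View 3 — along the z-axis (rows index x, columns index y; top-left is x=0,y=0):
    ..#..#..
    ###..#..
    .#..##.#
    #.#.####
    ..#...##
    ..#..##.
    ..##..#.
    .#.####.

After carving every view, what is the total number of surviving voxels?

start: 8×8×8 = 512 voxels
[1] x-view keeps 45 columns → grid now 360
[2] y-view keeps 41 columns → grid now 232
[3] z-view keeps 30 columns → grid now 113

remaining voxels: 113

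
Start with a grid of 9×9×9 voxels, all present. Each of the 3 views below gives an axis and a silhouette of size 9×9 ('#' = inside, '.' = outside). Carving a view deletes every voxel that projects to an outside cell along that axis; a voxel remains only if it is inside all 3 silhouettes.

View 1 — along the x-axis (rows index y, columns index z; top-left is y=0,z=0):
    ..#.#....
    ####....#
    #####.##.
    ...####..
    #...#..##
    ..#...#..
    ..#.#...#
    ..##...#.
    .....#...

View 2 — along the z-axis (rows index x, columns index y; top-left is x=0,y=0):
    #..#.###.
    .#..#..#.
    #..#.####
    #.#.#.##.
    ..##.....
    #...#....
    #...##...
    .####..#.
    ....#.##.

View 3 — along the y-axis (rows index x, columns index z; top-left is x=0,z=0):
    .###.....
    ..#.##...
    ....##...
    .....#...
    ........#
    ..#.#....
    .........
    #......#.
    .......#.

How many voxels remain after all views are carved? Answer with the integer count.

25 voxels

initial block: 9^3 = 729
carve view 1 (along x, YZ-mask fill 31/81): 279 voxels remain
carve view 2 (along z, XY-mask fill 34/81): 118 voxels remain
carve view 3 (along y, XZ-mask fill 15/81): 25 voxels remain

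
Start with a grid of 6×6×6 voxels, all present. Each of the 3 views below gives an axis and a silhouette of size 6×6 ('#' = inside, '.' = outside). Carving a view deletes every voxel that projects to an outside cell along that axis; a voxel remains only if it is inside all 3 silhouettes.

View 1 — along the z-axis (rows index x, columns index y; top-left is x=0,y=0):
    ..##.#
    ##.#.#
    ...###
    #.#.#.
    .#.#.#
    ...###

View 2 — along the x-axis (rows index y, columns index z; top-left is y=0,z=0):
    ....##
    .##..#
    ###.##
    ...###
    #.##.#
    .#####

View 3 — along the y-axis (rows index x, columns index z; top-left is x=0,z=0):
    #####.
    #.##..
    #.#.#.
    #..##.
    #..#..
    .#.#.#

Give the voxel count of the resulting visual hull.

|visual hull| = 33

before carving: 216 voxels (6×6×6)
V1 z: intersect with XY mask (19 set) -- 114 left
V2 x: intersect with YZ mask (22 set) -- 72 left
V3 y: intersect with XZ mask (19 set) -- 33 left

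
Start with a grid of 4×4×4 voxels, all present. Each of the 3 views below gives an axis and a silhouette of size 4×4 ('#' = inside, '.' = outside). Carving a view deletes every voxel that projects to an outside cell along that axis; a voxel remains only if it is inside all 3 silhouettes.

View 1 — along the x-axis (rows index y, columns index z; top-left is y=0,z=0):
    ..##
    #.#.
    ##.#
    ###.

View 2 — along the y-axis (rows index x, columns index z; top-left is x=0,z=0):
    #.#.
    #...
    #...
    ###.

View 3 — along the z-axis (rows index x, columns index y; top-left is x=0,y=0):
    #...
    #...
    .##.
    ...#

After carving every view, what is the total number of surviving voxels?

6 voxels

full grid |V| = 64
V1 x: intersect with YZ mask (10 set) -- 40 left
V2 y: intersect with XZ mask (7 set) -- 20 left
V3 z: intersect with XY mask (5 set) -- 6 left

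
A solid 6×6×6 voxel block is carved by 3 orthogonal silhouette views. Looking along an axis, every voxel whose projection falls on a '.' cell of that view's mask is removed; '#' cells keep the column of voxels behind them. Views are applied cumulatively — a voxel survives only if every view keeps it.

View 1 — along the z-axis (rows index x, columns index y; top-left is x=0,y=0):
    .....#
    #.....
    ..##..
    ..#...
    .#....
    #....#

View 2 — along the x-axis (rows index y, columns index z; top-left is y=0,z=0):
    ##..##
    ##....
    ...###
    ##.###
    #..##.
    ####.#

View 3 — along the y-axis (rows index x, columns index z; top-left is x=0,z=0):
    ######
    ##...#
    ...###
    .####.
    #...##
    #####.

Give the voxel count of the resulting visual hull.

start: 6×6×6 = 216 voxels
step 1: project along z, AND mask (8/36) → |grid| = 48
step 2: project along x, AND mask (22/36) → |grid| = 31
step 3: project along y, AND mask (24/36) → |grid| = 24

remaining voxels: 24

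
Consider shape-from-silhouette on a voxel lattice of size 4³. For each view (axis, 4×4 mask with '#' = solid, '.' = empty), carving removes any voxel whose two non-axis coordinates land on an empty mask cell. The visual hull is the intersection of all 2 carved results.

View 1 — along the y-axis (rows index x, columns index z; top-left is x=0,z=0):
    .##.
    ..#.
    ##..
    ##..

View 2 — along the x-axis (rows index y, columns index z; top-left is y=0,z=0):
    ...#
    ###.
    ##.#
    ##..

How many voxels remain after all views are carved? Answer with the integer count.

before carving: 64 voxels (4×4×4)
carve view 1 (along y, XZ-mask fill 7/16): 28 voxels remain
carve view 2 (along x, YZ-mask fill 9/16): 17 voxels remain

remaining voxels: 17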